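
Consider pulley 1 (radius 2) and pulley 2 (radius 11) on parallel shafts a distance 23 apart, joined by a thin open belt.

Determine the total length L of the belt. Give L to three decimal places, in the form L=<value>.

L=90.410

open belt: β = asin((r2−r1)/C) = asin(9/23) = 23.0357°
wrap1 = π − 2β = 133.9286°
wrap2 = π + 2β = 226.0714°
tangent length = C·cosβ = 21.1660
L = r1·wrap1 + r2·wrap2 + 2·C·cosβ = 2·2.3375 + 11·3.9457 + 2·21.1660 = 90.4096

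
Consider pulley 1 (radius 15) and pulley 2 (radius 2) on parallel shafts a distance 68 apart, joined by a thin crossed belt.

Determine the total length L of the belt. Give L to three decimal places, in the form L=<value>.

L=193.680

crossed belt: β = asin((r1+r2)/C) = asin(17/68) = 14.4775°
wrap1 = wrap2 = π + 2β = 208.9550°
tangent length = C·cosβ = 65.8407
L = (r1+r2)·wrap + 2·C·cosβ = 17·3.6470 + 2·65.8407 = 193.6796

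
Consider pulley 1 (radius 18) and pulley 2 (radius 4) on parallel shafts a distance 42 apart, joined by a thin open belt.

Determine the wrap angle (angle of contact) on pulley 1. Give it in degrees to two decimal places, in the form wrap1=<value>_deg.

open belt: β = asin((r2−r1)/C) = asin(-14/42) = -19.4712°
wrap1 = π − 2β = 218.9424°
wrap2 = π + 2β = 141.0576°

wrap1=218.94_deg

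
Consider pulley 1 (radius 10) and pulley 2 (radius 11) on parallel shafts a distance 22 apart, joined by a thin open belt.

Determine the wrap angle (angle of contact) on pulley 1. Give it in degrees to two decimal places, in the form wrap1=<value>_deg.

open belt: β = asin((r2−r1)/C) = asin(1/22) = 2.6053°
wrap1 = π − 2β = 174.7895°
wrap2 = π + 2β = 185.2105°

wrap1=174.79_deg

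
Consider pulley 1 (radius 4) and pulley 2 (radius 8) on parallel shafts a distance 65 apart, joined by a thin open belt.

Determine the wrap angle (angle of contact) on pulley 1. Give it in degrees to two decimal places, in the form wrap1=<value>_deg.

wrap1=172.94_deg

open belt: β = asin((r2−r1)/C) = asin(4/65) = 3.5281°
wrap1 = π − 2β = 172.9438°
wrap2 = π + 2β = 187.0562°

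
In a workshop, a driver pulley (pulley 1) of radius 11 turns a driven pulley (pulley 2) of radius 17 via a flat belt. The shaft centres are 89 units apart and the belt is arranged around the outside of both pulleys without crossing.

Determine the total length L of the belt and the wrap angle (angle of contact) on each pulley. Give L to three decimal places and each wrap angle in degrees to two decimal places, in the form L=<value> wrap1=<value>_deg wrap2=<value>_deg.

open belt: β = asin((r2−r1)/C) = asin(6/89) = 3.8656°
wrap1 = π − 2β = 172.2689°
wrap2 = π + 2β = 187.7311°
tangent length = C·cosβ = 88.7975
L = r1·wrap1 + r2·wrap2 + 2·C·cosβ = 11·3.0067 + 17·3.2765 + 2·88.7975 = 266.3692

L=266.369 wrap1=172.27_deg wrap2=187.73_deg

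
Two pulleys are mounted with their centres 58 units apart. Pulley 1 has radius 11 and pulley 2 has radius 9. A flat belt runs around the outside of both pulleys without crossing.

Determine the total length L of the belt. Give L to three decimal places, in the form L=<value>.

open belt: β = asin((r2−r1)/C) = asin(-2/58) = -1.9761°
wrap1 = π − 2β = 183.9522°
wrap2 = π + 2β = 176.0478°
tangent length = C·cosβ = 57.9655
L = r1·wrap1 + r2·wrap2 + 2·C·cosβ = 11·3.2106 + 9·3.0726 + 2·57.9655 = 178.9008

L=178.901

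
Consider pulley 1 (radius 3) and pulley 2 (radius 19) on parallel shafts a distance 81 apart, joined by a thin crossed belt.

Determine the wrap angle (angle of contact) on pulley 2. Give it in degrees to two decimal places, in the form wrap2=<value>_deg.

crossed belt: β = asin((r1+r2)/C) = asin(22/81) = 15.7598°
wrap1 = wrap2 = π + 2β = 211.5196°

wrap2=211.52_deg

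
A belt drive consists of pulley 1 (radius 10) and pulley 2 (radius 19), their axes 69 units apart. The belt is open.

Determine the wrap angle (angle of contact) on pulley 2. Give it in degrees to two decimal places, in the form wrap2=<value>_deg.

wrap2=194.99_deg

open belt: β = asin((r2−r1)/C) = asin(9/69) = 7.4947°
wrap1 = π − 2β = 165.0106°
wrap2 = π + 2β = 194.9894°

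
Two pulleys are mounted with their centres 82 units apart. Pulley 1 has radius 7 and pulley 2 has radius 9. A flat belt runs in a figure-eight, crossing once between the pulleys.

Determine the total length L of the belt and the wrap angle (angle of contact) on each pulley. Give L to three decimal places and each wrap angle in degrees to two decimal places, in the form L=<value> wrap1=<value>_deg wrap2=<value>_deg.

L=217.397 wrap1=202.50_deg wrap2=202.50_deg

crossed belt: β = asin((r1+r2)/C) = asin(16/82) = 11.2518°
wrap1 = wrap2 = π + 2β = 202.5037°
tangent length = C·cosβ = 80.4239
L = (r1+r2)·wrap + 2·C·cosβ = 16·3.5344 + 2·80.4239 = 217.3975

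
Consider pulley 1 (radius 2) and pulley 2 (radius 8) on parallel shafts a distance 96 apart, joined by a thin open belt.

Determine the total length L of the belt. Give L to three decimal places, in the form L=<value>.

L=223.791

open belt: β = asin((r2−r1)/C) = asin(6/96) = 3.5833°
wrap1 = π − 2β = 172.8334°
wrap2 = π + 2β = 187.1666°
tangent length = C·cosβ = 95.8123
L = r1·wrap1 + r2·wrap2 + 2·C·cosβ = 2·3.0165 + 8·3.2667 + 2·95.8123 = 223.7910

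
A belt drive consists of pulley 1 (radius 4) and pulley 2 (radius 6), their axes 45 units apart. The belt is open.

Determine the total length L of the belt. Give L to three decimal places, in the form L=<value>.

open belt: β = asin((r2−r1)/C) = asin(2/45) = 2.5473°
wrap1 = π − 2β = 174.9054°
wrap2 = π + 2β = 185.0946°
tangent length = C·cosβ = 44.9555
L = r1·wrap1 + r2·wrap2 + 2·C·cosβ = 4·3.0527 + 6·3.2305 + 2·44.9555 = 121.5048

L=121.505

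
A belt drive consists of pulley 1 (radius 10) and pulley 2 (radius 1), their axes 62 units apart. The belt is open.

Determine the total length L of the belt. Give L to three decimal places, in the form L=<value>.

L=159.866

open belt: β = asin((r2−r1)/C) = asin(-9/62) = -8.3466°
wrap1 = π − 2β = 196.6932°
wrap2 = π + 2β = 163.3068°
tangent length = C·cosβ = 61.3433
L = r1·wrap1 + r2·wrap2 + 2·C·cosβ = 10·3.4329 + 1·2.8502 + 2·61.3433 = 159.8663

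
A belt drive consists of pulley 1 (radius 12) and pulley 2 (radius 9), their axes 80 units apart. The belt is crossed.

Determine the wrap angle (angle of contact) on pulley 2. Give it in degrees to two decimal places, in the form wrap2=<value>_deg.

crossed belt: β = asin((r1+r2)/C) = asin(21/80) = 15.2185°
wrap1 = wrap2 = π + 2β = 210.4369°

wrap2=210.44_deg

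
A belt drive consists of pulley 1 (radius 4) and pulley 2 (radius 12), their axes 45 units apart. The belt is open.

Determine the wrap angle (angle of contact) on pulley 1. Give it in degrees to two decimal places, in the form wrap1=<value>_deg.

open belt: β = asin((r2−r1)/C) = asin(8/45) = 10.2403°
wrap1 = π − 2β = 159.5193°
wrap2 = π + 2β = 200.4807°

wrap1=159.52_deg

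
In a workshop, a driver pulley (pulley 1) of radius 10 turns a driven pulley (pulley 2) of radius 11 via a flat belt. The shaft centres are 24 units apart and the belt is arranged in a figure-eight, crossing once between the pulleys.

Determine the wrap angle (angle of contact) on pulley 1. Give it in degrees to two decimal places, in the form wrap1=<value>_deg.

wrap1=302.09_deg

crossed belt: β = asin((r1+r2)/C) = asin(21/24) = 61.0450°
wrap1 = wrap2 = π + 2β = 302.0900°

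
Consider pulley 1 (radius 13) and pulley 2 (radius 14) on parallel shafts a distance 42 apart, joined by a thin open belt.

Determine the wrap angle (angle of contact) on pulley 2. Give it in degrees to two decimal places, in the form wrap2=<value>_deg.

open belt: β = asin((r2−r1)/C) = asin(1/42) = 1.3643°
wrap1 = π − 2β = 177.2714°
wrap2 = π + 2β = 182.7286°

wrap2=182.73_deg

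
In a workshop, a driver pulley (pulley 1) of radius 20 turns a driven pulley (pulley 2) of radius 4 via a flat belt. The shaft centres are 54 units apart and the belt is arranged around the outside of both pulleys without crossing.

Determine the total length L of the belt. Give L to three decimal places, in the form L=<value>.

open belt: β = asin((r2−r1)/C) = asin(-16/54) = -17.2353°
wrap1 = π − 2β = 214.4706°
wrap2 = π + 2β = 145.5294°
tangent length = C·cosβ = 51.5752
L = r1·wrap1 + r2·wrap2 + 2·C·cosβ = 20·3.7432 + 4·2.5400 + 2·51.5752 = 188.1746

L=188.175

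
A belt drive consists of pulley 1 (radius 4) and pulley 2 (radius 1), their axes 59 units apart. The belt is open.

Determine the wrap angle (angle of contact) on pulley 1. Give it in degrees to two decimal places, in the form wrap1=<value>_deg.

open belt: β = asin((r2−r1)/C) = asin(-3/59) = -2.9146°
wrap1 = π − 2β = 185.8292°
wrap2 = π + 2β = 174.1708°

wrap1=185.83_deg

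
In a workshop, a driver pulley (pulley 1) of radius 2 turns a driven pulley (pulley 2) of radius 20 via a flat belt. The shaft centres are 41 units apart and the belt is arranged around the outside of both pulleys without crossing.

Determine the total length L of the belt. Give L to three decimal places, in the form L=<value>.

L=159.152

open belt: β = asin((r2−r1)/C) = asin(18/41) = 26.0416°
wrap1 = π − 2β = 127.9167°
wrap2 = π + 2β = 232.0833°
tangent length = C·cosβ = 36.8375
L = r1·wrap1 + r2·wrap2 + 2·C·cosβ = 2·2.2326 + 20·4.0506 + 2·36.8375 = 159.1525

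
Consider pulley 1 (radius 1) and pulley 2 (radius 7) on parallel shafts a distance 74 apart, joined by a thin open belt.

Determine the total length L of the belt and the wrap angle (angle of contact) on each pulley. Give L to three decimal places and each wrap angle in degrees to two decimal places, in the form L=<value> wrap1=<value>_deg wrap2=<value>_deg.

L=173.619 wrap1=170.70_deg wrap2=189.30_deg

open belt: β = asin((r2−r1)/C) = asin(6/74) = 4.6507°
wrap1 = π − 2β = 170.6986°
wrap2 = π + 2β = 189.3014°
tangent length = C·cosβ = 73.7564
L = r1·wrap1 + r2·wrap2 + 2·C·cosβ = 1·2.9793 + 7·3.3039 + 2·73.7564 = 173.6195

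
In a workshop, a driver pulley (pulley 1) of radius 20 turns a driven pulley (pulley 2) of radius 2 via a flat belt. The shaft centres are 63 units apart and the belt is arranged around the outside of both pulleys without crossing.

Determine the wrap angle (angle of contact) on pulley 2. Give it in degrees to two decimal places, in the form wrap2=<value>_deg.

wrap2=146.80_deg

open belt: β = asin((r2−r1)/C) = asin(-18/63) = -16.6015°
wrap1 = π − 2β = 213.2031°
wrap2 = π + 2β = 146.7969°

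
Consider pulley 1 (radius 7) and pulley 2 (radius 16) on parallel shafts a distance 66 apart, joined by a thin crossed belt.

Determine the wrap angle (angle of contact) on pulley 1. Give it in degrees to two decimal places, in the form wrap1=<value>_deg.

wrap1=220.79_deg

crossed belt: β = asin((r1+r2)/C) = asin(23/66) = 20.3947°
wrap1 = wrap2 = π + 2β = 220.7893°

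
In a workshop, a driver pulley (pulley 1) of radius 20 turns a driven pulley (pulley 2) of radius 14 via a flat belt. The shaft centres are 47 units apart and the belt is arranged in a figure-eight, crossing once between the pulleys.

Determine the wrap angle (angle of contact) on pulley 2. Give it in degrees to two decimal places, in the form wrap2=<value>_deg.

crossed belt: β = asin((r1+r2)/C) = asin(34/47) = 46.3363°
wrap1 = wrap2 = π + 2β = 272.6725°

wrap2=272.67_deg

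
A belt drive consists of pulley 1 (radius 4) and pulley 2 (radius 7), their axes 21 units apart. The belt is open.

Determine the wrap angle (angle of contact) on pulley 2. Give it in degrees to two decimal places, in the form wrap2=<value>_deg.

open belt: β = asin((r2−r1)/C) = asin(3/21) = 8.2132°
wrap1 = π − 2β = 163.5736°
wrap2 = π + 2β = 196.4264°

wrap2=196.43_deg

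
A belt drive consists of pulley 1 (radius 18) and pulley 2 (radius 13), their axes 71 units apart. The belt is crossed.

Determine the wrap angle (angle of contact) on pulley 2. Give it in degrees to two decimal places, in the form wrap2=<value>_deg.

crossed belt: β = asin((r1+r2)/C) = asin(31/71) = 25.8884°
wrap1 = wrap2 = π + 2β = 231.7768°

wrap2=231.78_deg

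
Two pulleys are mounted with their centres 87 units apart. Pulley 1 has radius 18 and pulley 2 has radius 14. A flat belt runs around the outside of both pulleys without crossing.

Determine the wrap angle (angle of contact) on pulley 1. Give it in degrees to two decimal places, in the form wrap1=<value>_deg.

open belt: β = asin((r2−r1)/C) = asin(-4/87) = -2.6352°
wrap1 = π − 2β = 185.2704°
wrap2 = π + 2β = 174.7296°

wrap1=185.27_deg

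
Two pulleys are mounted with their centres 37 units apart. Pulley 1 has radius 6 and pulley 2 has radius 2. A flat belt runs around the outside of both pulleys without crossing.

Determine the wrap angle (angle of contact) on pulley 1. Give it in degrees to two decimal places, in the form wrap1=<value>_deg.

open belt: β = asin((r2−r1)/C) = asin(-4/37) = -6.2063°
wrap1 = π − 2β = 192.4125°
wrap2 = π + 2β = 167.5875°

wrap1=192.41_deg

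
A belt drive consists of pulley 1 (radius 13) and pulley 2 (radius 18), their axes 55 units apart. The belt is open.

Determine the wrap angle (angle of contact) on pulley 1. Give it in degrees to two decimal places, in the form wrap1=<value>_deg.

wrap1=169.57_deg

open belt: β = asin((r2−r1)/C) = asin(5/55) = 5.2159°
wrap1 = π − 2β = 169.5682°
wrap2 = π + 2β = 190.4318°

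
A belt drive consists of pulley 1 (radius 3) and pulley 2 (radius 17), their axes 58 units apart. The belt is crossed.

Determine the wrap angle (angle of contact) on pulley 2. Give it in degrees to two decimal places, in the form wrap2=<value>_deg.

wrap2=220.34_deg

crossed belt: β = asin((r1+r2)/C) = asin(20/58) = 20.1713°
wrap1 = wrap2 = π + 2β = 220.3425°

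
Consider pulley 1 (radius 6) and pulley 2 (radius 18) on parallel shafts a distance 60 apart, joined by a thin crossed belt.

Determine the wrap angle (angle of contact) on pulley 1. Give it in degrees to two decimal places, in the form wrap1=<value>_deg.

crossed belt: β = asin((r1+r2)/C) = asin(24/60) = 23.5782°
wrap1 = wrap2 = π + 2β = 227.1564°

wrap1=227.16_deg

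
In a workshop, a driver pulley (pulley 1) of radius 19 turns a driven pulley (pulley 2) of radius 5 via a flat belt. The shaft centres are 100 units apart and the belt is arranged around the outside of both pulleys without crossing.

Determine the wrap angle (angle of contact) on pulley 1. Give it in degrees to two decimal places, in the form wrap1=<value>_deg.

wrap1=196.10_deg

open belt: β = asin((r2−r1)/C) = asin(-14/100) = -8.0478°
wrap1 = π − 2β = 196.0957°
wrap2 = π + 2β = 163.9043°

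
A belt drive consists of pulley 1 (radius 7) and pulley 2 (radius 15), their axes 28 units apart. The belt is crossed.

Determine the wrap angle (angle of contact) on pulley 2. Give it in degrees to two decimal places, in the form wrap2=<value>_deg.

crossed belt: β = asin((r1+r2)/C) = asin(22/28) = 51.7868°
wrap1 = wrap2 = π + 2β = 283.5736°

wrap2=283.57_deg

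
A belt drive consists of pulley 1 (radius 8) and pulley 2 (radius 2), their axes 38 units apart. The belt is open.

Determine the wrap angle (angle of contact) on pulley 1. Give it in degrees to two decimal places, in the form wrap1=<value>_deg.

open belt: β = asin((r2−r1)/C) = asin(-6/38) = -9.0847°
wrap1 = π − 2β = 198.1694°
wrap2 = π + 2β = 161.8306°

wrap1=198.17_deg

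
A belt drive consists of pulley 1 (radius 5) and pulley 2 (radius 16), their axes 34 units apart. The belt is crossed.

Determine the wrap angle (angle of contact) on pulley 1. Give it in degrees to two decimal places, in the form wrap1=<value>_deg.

crossed belt: β = asin((r1+r2)/C) = asin(21/34) = 38.1445°
wrap1 = wrap2 = π + 2β = 256.2890°

wrap1=256.29_deg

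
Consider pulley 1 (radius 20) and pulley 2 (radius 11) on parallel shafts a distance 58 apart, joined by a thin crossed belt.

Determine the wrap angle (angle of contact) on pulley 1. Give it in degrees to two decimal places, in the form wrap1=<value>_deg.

crossed belt: β = asin((r1+r2)/C) = asin(31/58) = 32.3088°
wrap1 = wrap2 = π + 2β = 244.6177°

wrap1=244.62_deg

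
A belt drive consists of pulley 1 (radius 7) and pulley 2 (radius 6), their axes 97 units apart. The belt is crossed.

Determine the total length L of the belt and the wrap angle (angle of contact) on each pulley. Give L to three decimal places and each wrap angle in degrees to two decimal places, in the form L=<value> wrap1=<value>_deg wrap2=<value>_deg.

L=236.586 wrap1=195.40_deg wrap2=195.40_deg

crossed belt: β = asin((r1+r2)/C) = asin(13/97) = 7.7020°
wrap1 = wrap2 = π + 2β = 195.4040°
tangent length = C·cosβ = 96.1249
L = (r1+r2)·wrap + 2·C·cosβ = 13·3.4104 + 2·96.1249 = 236.5856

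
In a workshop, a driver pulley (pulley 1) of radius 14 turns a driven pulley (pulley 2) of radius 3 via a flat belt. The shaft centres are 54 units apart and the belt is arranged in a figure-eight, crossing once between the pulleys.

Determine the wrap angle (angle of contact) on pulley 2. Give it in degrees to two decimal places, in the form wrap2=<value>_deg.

wrap2=216.70_deg

crossed belt: β = asin((r1+r2)/C) = asin(17/54) = 18.3496°
wrap1 = wrap2 = π + 2β = 216.6993°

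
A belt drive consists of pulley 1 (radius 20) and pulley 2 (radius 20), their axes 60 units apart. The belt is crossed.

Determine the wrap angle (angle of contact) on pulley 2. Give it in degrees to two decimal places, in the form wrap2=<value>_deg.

wrap2=263.62_deg

crossed belt: β = asin((r1+r2)/C) = asin(40/60) = 41.8103°
wrap1 = wrap2 = π + 2β = 263.6206°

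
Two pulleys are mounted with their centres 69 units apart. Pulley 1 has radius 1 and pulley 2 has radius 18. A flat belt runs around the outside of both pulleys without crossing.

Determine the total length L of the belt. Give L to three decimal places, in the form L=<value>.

L=201.900

open belt: β = asin((r2−r1)/C) = asin(17/69) = 14.2632°
wrap1 = π − 2β = 151.4736°
wrap2 = π + 2β = 208.5264°
tangent length = C·cosβ = 66.8730
L = r1·wrap1 + r2·wrap2 + 2·C·cosβ = 1·2.6437 + 18·3.6395 + 2·66.8730 = 201.9002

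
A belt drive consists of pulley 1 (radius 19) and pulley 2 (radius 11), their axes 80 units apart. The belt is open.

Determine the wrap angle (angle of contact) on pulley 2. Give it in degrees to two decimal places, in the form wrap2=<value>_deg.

wrap2=168.52_deg

open belt: β = asin((r2−r1)/C) = asin(-8/80) = -5.7392°
wrap1 = π − 2β = 191.4783°
wrap2 = π + 2β = 168.5217°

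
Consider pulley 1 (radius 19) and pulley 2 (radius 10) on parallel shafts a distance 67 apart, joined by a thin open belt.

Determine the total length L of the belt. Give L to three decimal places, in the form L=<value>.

L=226.317

open belt: β = asin((r2−r1)/C) = asin(-9/67) = -7.7198°
wrap1 = π − 2β = 195.4396°
wrap2 = π + 2β = 164.5604°
tangent length = C·cosβ = 66.3928
L = r1·wrap1 + r2·wrap2 + 2·C·cosβ = 19·3.4111 + 10·2.8721 + 2·66.3928 = 226.3170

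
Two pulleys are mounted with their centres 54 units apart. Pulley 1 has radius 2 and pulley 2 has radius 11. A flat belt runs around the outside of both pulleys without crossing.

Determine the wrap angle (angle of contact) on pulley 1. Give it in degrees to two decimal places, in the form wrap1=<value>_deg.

open belt: β = asin((r2−r1)/C) = asin(9/54) = 9.5941°
wrap1 = π − 2β = 160.8119°
wrap2 = π + 2β = 199.1881°

wrap1=160.81_deg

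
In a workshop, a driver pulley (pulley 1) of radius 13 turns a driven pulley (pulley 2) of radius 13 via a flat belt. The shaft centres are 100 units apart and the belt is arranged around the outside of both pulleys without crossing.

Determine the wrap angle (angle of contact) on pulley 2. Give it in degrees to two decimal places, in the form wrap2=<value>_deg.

wrap2=180.00_deg

open belt: β = asin((r2−r1)/C) = asin(0/100) = 0.0000°
wrap1 = π − 2β = 180.0000°
wrap2 = π + 2β = 180.0000°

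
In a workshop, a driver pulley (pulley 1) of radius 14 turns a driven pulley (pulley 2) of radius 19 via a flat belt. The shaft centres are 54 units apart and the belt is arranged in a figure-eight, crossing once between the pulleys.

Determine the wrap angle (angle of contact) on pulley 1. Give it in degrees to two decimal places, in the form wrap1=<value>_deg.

wrap1=255.34_deg

crossed belt: β = asin((r1+r2)/C) = asin(33/54) = 37.6699°
wrap1 = wrap2 = π + 2β = 255.3398°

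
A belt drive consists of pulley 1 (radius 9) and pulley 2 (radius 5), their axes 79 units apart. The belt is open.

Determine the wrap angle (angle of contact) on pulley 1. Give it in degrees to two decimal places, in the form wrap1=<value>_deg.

open belt: β = asin((r2−r1)/C) = asin(-4/79) = -2.9023°
wrap1 = π − 2β = 185.8046°
wrap2 = π + 2β = 174.1954°

wrap1=185.80_deg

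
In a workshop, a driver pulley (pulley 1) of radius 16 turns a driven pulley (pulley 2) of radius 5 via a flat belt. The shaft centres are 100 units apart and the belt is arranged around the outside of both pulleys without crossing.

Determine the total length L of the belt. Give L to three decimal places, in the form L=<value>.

open belt: β = asin((r2−r1)/C) = asin(-11/100) = -6.3153°
wrap1 = π − 2β = 192.6306°
wrap2 = π + 2β = 167.3694°
tangent length = C·cosβ = 99.3932
L = r1·wrap1 + r2·wrap2 + 2·C·cosβ = 16·3.3620 + 5·2.9211 + 2·99.3932 = 267.1847

L=267.185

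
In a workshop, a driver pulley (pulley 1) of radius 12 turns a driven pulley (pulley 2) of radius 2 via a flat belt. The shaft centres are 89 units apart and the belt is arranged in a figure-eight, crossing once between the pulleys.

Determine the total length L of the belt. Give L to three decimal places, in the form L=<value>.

L=224.189

crossed belt: β = asin((r1+r2)/C) = asin(14/89) = 9.0504°
wrap1 = wrap2 = π + 2β = 198.1008°
tangent length = C·cosβ = 87.8920
L = (r1+r2)·wrap + 2·C·cosβ = 14·3.4575 + 2·87.8920 = 224.1891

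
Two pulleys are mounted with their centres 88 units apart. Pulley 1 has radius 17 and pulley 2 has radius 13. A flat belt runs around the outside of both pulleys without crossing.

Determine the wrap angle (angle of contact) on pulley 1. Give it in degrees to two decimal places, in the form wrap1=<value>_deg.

wrap1=185.21_deg

open belt: β = asin((r2−r1)/C) = asin(-4/88) = -2.6053°
wrap1 = π − 2β = 185.2105°
wrap2 = π + 2β = 174.7895°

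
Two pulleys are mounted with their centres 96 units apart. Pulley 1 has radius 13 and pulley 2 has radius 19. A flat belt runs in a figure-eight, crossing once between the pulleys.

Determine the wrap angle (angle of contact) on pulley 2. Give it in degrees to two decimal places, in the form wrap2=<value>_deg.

crossed belt: β = asin((r1+r2)/C) = asin(32/96) = 19.4712°
wrap1 = wrap2 = π + 2β = 218.9424°

wrap2=218.94_deg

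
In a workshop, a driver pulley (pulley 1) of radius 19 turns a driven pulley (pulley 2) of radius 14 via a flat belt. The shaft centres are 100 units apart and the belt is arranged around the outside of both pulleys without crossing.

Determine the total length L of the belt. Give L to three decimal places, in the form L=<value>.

L=303.923

open belt: β = asin((r2−r1)/C) = asin(-5/100) = -2.8660°
wrap1 = π − 2β = 185.7320°
wrap2 = π + 2β = 174.2680°
tangent length = C·cosβ = 99.8749
L = r1·wrap1 + r2·wrap2 + 2·C·cosβ = 19·3.2416 + 14·3.0416 + 2·99.8749 = 303.9226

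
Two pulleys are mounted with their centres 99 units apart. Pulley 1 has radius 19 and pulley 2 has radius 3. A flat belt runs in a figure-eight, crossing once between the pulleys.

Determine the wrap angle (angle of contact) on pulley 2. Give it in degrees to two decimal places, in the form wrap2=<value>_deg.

wrap2=205.68_deg

crossed belt: β = asin((r1+r2)/C) = asin(22/99) = 12.8396°
wrap1 = wrap2 = π + 2β = 205.6792°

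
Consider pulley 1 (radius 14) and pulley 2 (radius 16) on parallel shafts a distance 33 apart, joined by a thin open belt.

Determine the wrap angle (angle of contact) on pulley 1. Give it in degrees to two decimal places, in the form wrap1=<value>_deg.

open belt: β = asin((r2−r1)/C) = asin(2/33) = 3.4746°
wrap1 = π − 2β = 173.0508°
wrap2 = π + 2β = 186.9492°

wrap1=173.05_deg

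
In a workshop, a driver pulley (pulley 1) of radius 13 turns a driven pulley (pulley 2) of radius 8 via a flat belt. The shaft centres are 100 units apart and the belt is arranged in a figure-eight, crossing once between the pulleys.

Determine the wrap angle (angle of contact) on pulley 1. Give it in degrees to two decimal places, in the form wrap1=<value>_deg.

wrap1=204.24_deg

crossed belt: β = asin((r1+r2)/C) = asin(21/100) = 12.1224°
wrap1 = wrap2 = π + 2β = 204.2447°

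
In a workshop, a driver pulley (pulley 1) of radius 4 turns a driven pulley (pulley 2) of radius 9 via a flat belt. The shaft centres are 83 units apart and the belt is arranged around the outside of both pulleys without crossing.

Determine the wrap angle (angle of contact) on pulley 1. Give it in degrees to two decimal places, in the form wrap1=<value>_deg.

open belt: β = asin((r2−r1)/C) = asin(5/83) = 3.4536°
wrap1 = π − 2β = 173.0927°
wrap2 = π + 2β = 186.9073°

wrap1=173.09_deg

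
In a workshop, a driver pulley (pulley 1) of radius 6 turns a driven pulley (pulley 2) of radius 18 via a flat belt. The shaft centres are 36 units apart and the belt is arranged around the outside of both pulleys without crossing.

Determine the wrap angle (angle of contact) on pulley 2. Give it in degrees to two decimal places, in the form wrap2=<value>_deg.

open belt: β = asin((r2−r1)/C) = asin(12/36) = 19.4712°
wrap1 = π − 2β = 141.0576°
wrap2 = π + 2β = 218.9424°

wrap2=218.94_deg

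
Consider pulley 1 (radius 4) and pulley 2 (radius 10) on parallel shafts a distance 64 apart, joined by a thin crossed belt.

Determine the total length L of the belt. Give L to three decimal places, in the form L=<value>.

crossed belt: β = asin((r1+r2)/C) = asin(14/64) = 12.6356°
wrap1 = wrap2 = π + 2β = 205.2713°
tangent length = C·cosβ = 62.4500
L = (r1+r2)·wrap + 2·C·cosβ = 14·3.5827 + 2·62.4500 = 175.0572

L=175.057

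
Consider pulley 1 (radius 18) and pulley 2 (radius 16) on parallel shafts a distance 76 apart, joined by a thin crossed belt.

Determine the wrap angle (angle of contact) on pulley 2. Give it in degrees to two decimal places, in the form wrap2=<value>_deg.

wrap2=233.15_deg

crossed belt: β = asin((r1+r2)/C) = asin(34/76) = 26.5750°
wrap1 = wrap2 = π + 2β = 233.1499°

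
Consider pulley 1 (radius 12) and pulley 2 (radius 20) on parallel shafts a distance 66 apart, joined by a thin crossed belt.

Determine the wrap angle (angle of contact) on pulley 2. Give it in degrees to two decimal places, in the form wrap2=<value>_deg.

wrap2=238.01_deg

crossed belt: β = asin((r1+r2)/C) = asin(32/66) = 29.0025°
wrap1 = wrap2 = π + 2β = 238.0051°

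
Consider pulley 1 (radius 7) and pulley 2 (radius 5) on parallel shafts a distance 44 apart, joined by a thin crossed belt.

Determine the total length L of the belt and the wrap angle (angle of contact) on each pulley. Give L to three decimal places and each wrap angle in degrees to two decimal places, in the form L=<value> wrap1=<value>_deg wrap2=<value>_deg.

crossed belt: β = asin((r1+r2)/C) = asin(12/44) = 15.8266°
wrap1 = wrap2 = π + 2β = 211.6532°
tangent length = C·cosβ = 42.3320
L = (r1+r2)·wrap + 2·C·cosβ = 12·3.6940 + 2·42.3320 = 128.9926

L=128.993 wrap1=211.65_deg wrap2=211.65_deg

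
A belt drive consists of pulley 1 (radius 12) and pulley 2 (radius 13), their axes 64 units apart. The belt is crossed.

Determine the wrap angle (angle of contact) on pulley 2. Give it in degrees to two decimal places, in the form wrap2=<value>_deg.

wrap2=225.99_deg

crossed belt: β = asin((r1+r2)/C) = asin(25/64) = 22.9934°
wrap1 = wrap2 = π + 2β = 225.9868°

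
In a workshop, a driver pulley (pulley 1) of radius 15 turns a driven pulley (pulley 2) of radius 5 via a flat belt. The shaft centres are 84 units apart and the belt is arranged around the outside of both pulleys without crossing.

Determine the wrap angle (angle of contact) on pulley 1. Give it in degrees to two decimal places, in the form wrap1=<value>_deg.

wrap1=193.67_deg

open belt: β = asin((r2−r1)/C) = asin(-10/84) = -6.8371°
wrap1 = π − 2β = 193.6743°
wrap2 = π + 2β = 166.3257°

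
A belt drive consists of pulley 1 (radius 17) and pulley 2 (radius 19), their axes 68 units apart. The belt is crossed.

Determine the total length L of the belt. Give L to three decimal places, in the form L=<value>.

L=268.644

crossed belt: β = asin((r1+r2)/C) = asin(36/68) = 31.9657°
wrap1 = wrap2 = π + 2β = 243.9314°
tangent length = C·cosβ = 57.6888
L = (r1+r2)·wrap + 2·C·cosβ = 36·4.2574 + 2·57.6888 = 268.6443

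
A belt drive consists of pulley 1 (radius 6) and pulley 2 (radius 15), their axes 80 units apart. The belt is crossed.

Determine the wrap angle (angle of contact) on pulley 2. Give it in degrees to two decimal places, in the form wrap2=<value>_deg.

wrap2=210.44_deg

crossed belt: β = asin((r1+r2)/C) = asin(21/80) = 15.2185°
wrap1 = wrap2 = π + 2β = 210.4369°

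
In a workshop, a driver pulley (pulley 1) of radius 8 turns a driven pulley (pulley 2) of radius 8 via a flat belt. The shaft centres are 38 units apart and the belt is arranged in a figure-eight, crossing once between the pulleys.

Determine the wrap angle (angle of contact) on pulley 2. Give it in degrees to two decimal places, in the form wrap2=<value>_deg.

crossed belt: β = asin((r1+r2)/C) = asin(16/38) = 24.9011°
wrap1 = wrap2 = π + 2β = 229.8021°

wrap2=229.80_deg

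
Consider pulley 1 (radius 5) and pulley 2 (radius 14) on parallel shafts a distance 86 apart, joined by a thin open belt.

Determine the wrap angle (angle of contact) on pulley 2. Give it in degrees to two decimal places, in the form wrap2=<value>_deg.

open belt: β = asin((r2−r1)/C) = asin(9/86) = 6.0071°
wrap1 = π − 2β = 167.9859°
wrap2 = π + 2β = 192.0141°

wrap2=192.01_deg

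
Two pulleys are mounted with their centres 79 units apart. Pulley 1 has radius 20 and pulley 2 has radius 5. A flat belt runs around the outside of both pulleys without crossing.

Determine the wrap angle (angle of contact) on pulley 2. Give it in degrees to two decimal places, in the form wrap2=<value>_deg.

open belt: β = asin((r2−r1)/C) = asin(-15/79) = -10.9454°
wrap1 = π − 2β = 201.8908°
wrap2 = π + 2β = 158.1092°

wrap2=158.11_deg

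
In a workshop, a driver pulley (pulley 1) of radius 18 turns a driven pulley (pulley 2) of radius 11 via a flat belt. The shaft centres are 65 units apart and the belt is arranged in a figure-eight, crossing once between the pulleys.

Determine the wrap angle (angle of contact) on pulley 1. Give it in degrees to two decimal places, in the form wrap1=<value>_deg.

crossed belt: β = asin((r1+r2)/C) = asin(29/65) = 26.4972°
wrap1 = wrap2 = π + 2β = 232.9944°

wrap1=232.99_deg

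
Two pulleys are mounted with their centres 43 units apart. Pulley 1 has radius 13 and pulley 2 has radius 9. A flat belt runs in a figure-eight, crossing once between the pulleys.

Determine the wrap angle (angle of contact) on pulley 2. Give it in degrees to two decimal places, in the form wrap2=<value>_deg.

wrap2=241.54_deg

crossed belt: β = asin((r1+r2)/C) = asin(22/43) = 30.7723°
wrap1 = wrap2 = π + 2β = 241.5446°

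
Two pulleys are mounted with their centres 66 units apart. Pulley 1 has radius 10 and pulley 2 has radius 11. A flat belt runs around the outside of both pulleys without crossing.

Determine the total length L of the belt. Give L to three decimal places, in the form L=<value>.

L=197.989

open belt: β = asin((r2−r1)/C) = asin(1/66) = 0.8682°
wrap1 = π − 2β = 178.2637°
wrap2 = π + 2β = 181.7363°
tangent length = C·cosβ = 65.9924
L = r1·wrap1 + r2·wrap2 + 2·C·cosβ = 10·3.1113 + 11·3.1719 + 2·65.9924 = 197.9886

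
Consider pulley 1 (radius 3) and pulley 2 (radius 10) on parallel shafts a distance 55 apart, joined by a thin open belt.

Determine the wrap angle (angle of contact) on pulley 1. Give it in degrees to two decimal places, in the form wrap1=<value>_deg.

open belt: β = asin((r2−r1)/C) = asin(7/55) = 7.3120°
wrap1 = π − 2β = 165.3760°
wrap2 = π + 2β = 194.6240°

wrap1=165.38_deg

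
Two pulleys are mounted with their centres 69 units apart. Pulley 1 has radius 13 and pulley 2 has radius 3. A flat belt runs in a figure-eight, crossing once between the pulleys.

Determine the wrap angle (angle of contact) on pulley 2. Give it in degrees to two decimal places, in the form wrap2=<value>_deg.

crossed belt: β = asin((r1+r2)/C) = asin(16/69) = 13.4080°
wrap1 = wrap2 = π + 2β = 206.8160°

wrap2=206.82_deg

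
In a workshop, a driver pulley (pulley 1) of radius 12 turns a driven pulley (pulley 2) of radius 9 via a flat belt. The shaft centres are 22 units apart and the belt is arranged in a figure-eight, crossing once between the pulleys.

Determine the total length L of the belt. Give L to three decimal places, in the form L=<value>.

L=132.350

crossed belt: β = asin((r1+r2)/C) = asin(21/22) = 72.6586°
wrap1 = wrap2 = π + 2β = 325.3171°
tangent length = C·cosβ = 6.5574
L = (r1+r2)·wrap + 2·C·cosβ = 21·5.6779 + 2·6.5574 = 132.3498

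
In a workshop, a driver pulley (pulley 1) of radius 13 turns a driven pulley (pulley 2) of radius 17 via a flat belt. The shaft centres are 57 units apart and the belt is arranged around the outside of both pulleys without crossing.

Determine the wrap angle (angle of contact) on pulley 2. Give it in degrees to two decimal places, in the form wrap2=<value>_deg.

wrap2=188.05_deg

open belt: β = asin((r2−r1)/C) = asin(4/57) = 4.0241°
wrap1 = π − 2β = 171.9519°
wrap2 = π + 2β = 188.0481°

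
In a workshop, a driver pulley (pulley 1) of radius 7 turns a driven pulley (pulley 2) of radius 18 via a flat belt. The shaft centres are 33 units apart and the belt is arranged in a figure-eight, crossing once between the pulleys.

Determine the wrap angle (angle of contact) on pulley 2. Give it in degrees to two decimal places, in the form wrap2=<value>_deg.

crossed belt: β = asin((r1+r2)/C) = asin(25/33) = 49.2509°
wrap1 = wrap2 = π + 2β = 278.5019°

wrap2=278.50_deg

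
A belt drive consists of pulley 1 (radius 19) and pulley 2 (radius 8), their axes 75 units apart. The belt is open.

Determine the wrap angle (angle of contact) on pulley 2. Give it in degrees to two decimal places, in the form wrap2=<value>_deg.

open belt: β = asin((r2−r1)/C) = asin(-11/75) = -8.4338°
wrap1 = π − 2β = 196.8676°
wrap2 = π + 2β = 163.1324°

wrap2=163.13_deg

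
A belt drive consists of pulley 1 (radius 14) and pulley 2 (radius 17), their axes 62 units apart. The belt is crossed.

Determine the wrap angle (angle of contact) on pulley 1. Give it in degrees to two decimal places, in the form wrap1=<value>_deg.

wrap1=240.00_deg

crossed belt: β = asin((r1+r2)/C) = asin(31/62) = 30.0000°
wrap1 = wrap2 = π + 2β = 240.0000°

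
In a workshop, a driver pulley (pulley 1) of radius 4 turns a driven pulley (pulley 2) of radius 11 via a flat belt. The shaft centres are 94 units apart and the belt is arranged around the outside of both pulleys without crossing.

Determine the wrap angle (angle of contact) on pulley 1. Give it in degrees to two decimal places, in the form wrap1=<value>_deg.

wrap1=171.46_deg

open belt: β = asin((r2−r1)/C) = asin(7/94) = 4.2707°
wrap1 = π − 2β = 171.4587°
wrap2 = π + 2β = 188.5413°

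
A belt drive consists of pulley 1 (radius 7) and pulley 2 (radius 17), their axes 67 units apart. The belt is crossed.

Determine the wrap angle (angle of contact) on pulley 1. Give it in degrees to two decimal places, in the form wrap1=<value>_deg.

wrap1=221.98_deg

crossed belt: β = asin((r1+r2)/C) = asin(24/67) = 20.9902°
wrap1 = wrap2 = π + 2β = 221.9805°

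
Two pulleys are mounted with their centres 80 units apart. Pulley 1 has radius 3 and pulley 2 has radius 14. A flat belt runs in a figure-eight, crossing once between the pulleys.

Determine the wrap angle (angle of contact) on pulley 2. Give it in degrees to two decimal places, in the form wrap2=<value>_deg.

crossed belt: β = asin((r1+r2)/C) = asin(17/80) = 12.2689°
wrap1 = wrap2 = π + 2β = 204.5378°

wrap2=204.54_deg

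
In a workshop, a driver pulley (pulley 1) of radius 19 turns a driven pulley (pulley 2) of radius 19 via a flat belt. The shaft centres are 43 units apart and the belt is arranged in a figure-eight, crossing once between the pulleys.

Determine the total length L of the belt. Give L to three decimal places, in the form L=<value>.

crossed belt: β = asin((r1+r2)/C) = asin(38/43) = 62.0945°
wrap1 = wrap2 = π + 2β = 304.1891°
tangent length = C·cosβ = 20.1246
L = (r1+r2)·wrap + 2·C·cosβ = 38·5.3091 + 2·20.1246 = 241.9950

L=241.995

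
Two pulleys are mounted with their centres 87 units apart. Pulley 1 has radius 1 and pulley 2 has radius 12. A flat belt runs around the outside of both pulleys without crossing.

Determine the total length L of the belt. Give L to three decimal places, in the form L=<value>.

open belt: β = asin((r2−r1)/C) = asin(11/87) = 7.2637°
wrap1 = π − 2β = 165.4725°
wrap2 = π + 2β = 194.5275°
tangent length = C·cosβ = 86.3018
L = r1·wrap1 + r2·wrap2 + 2·C·cosβ = 1·2.8880 + 12·3.3951 + 2·86.3018 = 216.2334

L=216.233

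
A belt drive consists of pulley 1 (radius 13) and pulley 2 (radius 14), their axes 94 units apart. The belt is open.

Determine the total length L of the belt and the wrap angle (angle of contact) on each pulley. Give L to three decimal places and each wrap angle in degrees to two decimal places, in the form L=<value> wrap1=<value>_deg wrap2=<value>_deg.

open belt: β = asin((r2−r1)/C) = asin(1/94) = 0.6095°
wrap1 = π − 2β = 178.7809°
wrap2 = π + 2β = 181.2191°
tangent length = C·cosβ = 93.9947
L = r1·wrap1 + r2·wrap2 + 2·C·cosβ = 13·3.1203 + 14·3.1629 + 2·93.9947 = 272.8336

L=272.834 wrap1=178.78_deg wrap2=181.22_deg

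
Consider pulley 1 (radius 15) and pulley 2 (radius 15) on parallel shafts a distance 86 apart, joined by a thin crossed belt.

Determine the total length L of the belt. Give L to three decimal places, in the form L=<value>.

crossed belt: β = asin((r1+r2)/C) = asin(30/86) = 20.4162°
wrap1 = wrap2 = π + 2β = 220.8324°
tangent length = C·cosβ = 80.5978
L = (r1+r2)·wrap + 2·C·cosβ = 30·3.8543 + 2·80.5978 = 276.8231

L=276.823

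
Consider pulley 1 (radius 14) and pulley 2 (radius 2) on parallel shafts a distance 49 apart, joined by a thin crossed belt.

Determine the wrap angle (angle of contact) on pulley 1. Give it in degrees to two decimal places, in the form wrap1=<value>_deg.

crossed belt: β = asin((r1+r2)/C) = asin(16/49) = 19.0583°
wrap1 = wrap2 = π + 2β = 218.1167°

wrap1=218.12_deg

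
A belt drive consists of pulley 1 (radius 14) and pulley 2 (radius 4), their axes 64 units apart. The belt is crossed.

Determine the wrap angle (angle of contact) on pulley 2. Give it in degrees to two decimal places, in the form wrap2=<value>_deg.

crossed belt: β = asin((r1+r2)/C) = asin(18/64) = 16.3348°
wrap1 = wrap2 = π + 2β = 212.6696°

wrap2=212.67_deg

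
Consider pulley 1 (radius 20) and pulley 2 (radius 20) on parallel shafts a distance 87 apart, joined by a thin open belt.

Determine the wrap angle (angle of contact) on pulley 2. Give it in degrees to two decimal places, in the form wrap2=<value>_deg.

wrap2=180.00_deg

open belt: β = asin((r2−r1)/C) = asin(0/87) = 0.0000°
wrap1 = π − 2β = 180.0000°
wrap2 = π + 2β = 180.0000°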